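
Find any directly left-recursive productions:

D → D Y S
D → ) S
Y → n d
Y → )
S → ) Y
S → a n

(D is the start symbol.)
Yes, D is left-recursive

D → D Y S: LEFT RECURSIVE (starts with D)
D → ) S: starts with ')'
Y → n d: starts with n
Y → ): starts with ')'
S → ) Y: starts with ')'
S → a n: starts with a

The grammar has direct left recursion on: D.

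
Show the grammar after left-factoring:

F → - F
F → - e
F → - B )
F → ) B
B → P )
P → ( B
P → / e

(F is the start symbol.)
Left-factoring transforms A → αβ₁ | αβ₂ into A → αA' and A' → β₁ | β₂
(α is the longest common prefix among the alternatives). Repeat until
no nonterminal has two alternatives with a common prefix.

Round 1: F has alternatives sharing prefix '-'. Introduce F': F → - F'
  Add: F' → F
  Add: F' → e
  Add: F' → B )

No remaining common prefixes — done.

Resulting grammar:
F → - F'
F' → F
F' → e
F' → B )
F → ) B
B → P )
P → ( B
P → / e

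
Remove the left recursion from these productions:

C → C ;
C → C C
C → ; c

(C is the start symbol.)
C is directly left-recursive. The standard transformation for
  A → A α₁ | ... | A α_m | β₁ | ... | β_n
is
  A  → β₁ A' | ... | β_n A'
  A' → α₁ A' | ... | α_m A' | ε

C → ; c becomes C → ; c C'
C → C ; becomes C' → ; C'
C → C C becomes C' → C C'
Add C' → ε

Resulting grammar:
C → ; c C'
C' → ; C'
C' → C C'
C' → ε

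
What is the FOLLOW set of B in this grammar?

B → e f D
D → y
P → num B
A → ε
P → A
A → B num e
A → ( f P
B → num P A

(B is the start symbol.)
{ $, '(', 'e', 'num' }

To compute FOLLOW(B), find every occurrence of B on a right-hand side N → α B β: add FIRST(β) \ {ε}, and if β is empty or nullable also add FOLLOW(N). Iterate to a fixed point.

B is the start symbol, so $ ∈ FOLLOW(B).
In P → num B: B is at the end, add FOLLOW(P)
In A → B num e: B is followed by num e, add FIRST(num e) \ {ε} = { 'num' }

The FOLLOW sets referred to above (computed the same way, to a fixed point):
  FOLLOW(P) = { $, '(', 'e', 'num' }

Taking the union: FOLLOW(B) = { $, '(', 'e', 'num' }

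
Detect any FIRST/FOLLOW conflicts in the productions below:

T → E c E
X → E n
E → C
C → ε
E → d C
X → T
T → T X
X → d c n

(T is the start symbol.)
Yes. E → d C with FOLLOW(E) on { 'd' }

A FIRST/FOLLOW conflict occurs when a non-terminal N has a nullable alternative N → β (β ⇒* ε) and another alternative N → α with FIRST(α) ∩ FOLLOW(N) ≠ ∅: on such a lookahead the parser cannot decide between expanding α and letting N vanish via β.

Nullable non-terminals: C, E.
FIRST sets used below: FIRST(C) = { ε }
C has a nullable alternative but only one production, so nothing to check.

E: nullable alternative(s) E → C; FOLLOW(E) = { $, 'c', 'd', 'n' }
  E → C: FIRST \ {ε} = { } — this is the only nullable alternative, skip
  E → d C: FIRST \ {ε} = { 'd' } — overlaps FOLLOW(E) on { 'd' }: CONFLICT

T, X have no nullable alternative, so no FIRST/FOLLOW check is needed there.

So the grammar has 1 FIRST/FOLLOW conflict (marked CONFLICT above).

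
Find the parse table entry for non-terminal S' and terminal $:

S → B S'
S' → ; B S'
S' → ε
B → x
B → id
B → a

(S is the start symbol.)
To find M[S', $], we find productions for S' where $ is in the predict set (PREDICT(N → α) = (FIRST(α) \ {ε}) ∪ (FOLLOW(N) if α ⇒* ε)).

Relevant sets:
  FOLLOW(S') = { $ }

S' → ; B S': PREDICT = { ';' }
S' → ε: PREDICT = { $ }
  $ is in predict set, so this production goes in M[S', $]

M[S', $] = S' → ε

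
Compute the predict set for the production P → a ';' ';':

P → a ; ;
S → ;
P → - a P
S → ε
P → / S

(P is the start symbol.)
PREDICT(P → a ';' ';') = (FIRST(RHS) \ {ε}) ∪ (FOLLOW(P) if ε ∈ FIRST(RHS), i.e. RHS ⇒* ε)
FIRST(a ';' ';') = { 'a' }
ε ∉ FIRST(a ';' ';'), so FOLLOW(P) is not added.
PREDICT(P → a ';' ';') = { 'a' }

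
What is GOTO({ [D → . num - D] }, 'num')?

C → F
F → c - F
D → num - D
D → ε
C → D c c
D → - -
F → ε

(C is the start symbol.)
GOTO(I, 'num') = CLOSURE({ [A → αX.β] : [A → α.Xβ] ∈ I, X = 'num' })

Items with dot before 'num', with the dot advanced:
  [D → . num - D] → [D → num . - D]
Closure adds nothing (no advanced item has the dot before a non-terminal).

GOTO = { [D → num . - D] }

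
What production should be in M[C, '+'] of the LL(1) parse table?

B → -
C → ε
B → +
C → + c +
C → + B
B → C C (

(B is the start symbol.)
To find M[C, '+'], we find productions for C where '+' is in the predict set (PREDICT(N → α) = (FIRST(α) \ {ε}) ∪ (FOLLOW(N) if α ⇒* ε)).

Relevant sets:
  FOLLOW(C) = { '(', '+' }

C → ε: PREDICT = { '(', '+' }
  '+' is in predict set, so this production goes in M[C, '+']
C → + c +: PREDICT = { '+' }
  '+' is in predict set, so this production goes in M[C, '+']
C → + B: PREDICT = { '+' }
  '+' is in predict set, so this production goes in M[C, '+']

M[C, '+'] = C → ε, C → + c +, C → + B  (a multiply-defined cell — the grammar is not LL(1))

Answer: C → ε, C → + c +, C → + B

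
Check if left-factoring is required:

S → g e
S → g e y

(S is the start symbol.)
Yes, S has productions with common prefix 'g e'

Left-factoring is needed when two productions for the same non-terminal
share a common prefix on the right-hand side.

Productions for S:
  S → g e
  S → g e y

Found common prefix 'g e' in productions for S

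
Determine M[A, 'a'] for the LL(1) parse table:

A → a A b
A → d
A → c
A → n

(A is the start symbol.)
A → a A b

To find M[A, 'a'], we find productions for A where 'a' is in the predict set (PREDICT(N → α) = (FIRST(α) \ {ε}) ∪ (FOLLOW(N) if α ⇒* ε)).

A → a A b: PREDICT = { 'a' }
  'a' is in predict set, so this production goes in M[A, 'a']
A → d: PREDICT = { 'd' }
A → c: PREDICT = { 'c' }
A → n: PREDICT = { 'n' }

M[A, 'a'] = A → a A b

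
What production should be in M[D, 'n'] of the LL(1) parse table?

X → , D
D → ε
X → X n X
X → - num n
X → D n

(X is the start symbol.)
To find M[D, 'n'], we find productions for D where 'n' is in the predict set (PREDICT(N → α) = (FIRST(α) \ {ε}) ∪ (FOLLOW(N) if α ⇒* ε)).

Relevant sets:
  FOLLOW(D) = { $, 'n' }

D → ε: PREDICT = { $, 'n' }
  'n' is in predict set, so this production goes in M[D, 'n']

M[D, 'n'] = D → ε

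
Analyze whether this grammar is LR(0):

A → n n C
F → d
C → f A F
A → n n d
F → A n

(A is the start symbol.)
A grammar is LR(0) if no state in the canonical LR(0) collection has:
  - both a shift item (dot before a terminal) and a complete item (shift-reduce conflict), or
  - two or more complete items (reduce-reduce conflict; the accept item [A' → A .] counts as a complete item here).

Augment with A' → A and build the canonical LR(0) collection (I0 = CLOSURE({[A' → . A]}), then GOTO on every symbol after a dot until no new states appear). It has 12 states:
  I0: { [A → . n n C], [A → . n n d], [A' → . A] }  — shift
  I1: { [A' → A .] }  — accept
  I2: { [A → n . n C], [A → n . n d] }  — shift
  I3: { [A → n n . C], [A → n n . d], [C → . f A F] }  — shift
  I4: { [A → n n C .] }  — reduce
  I5: { [A → n n d .] }  — reduce
  I6: { [A → . n n C], [A → . n n d], [C → f . A F] }  — shift
  I7: { [A → . n n C], [A → . n n d], [C → f A . F], [F → . A n], [F → . d] }  — shift
  I8: { [F → A . n] }  — shift
  I9: { [C → f A F .] }  — reduce
  I10: { [F → d .] }  — reduce
  I11: { [F → A n .] }  — reduce

Every state is either a pure shift/goto state or contains exactly one complete item and nothing to shift — no conflicts. The grammar is LR(0).

Answer: Yes, the grammar is LR(0)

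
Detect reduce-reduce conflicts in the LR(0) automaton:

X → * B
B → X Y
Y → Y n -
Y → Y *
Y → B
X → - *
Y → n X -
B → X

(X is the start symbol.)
No reduce-reduce conflicts

A reduce-reduce conflict occurs when an LR(0) state has two complete items [A → α .] and [B → β .] — both call for a reduction, and with no lookahead the parser cannot choose between them.

Augment with X' → X and build the canonical LR(0) collection (I0 = CLOSURE({[X' → . X]}), then GOTO on every symbol after a dot until no new states appear). It has 15 states:
  I0: { [X → . * B], [X → . - *], [X' → . X] }  — shift
  I1: { [B → . X Y], [B → . X], [X → * . B], [X → . * B], [X → . - *] }  — shift
  I2: { [X → - . *] }  — shift
  I3: { [X' → X .] }  — accept
  I4: { [X → - * .] }  — reduce
  I5: { [X → * B .] }  — reduce
  I6: { [B → . X Y], [B → . X], [B → X . Y], [B → X .], [X → . * B], [X → . - *], [Y → . B], [Y → . Y *], [Y → . Y n -], [Y → . n X -] }  — shift, reduce
  I7: { [Y → B .] }  — reduce
  I8: { [B → X Y .], [Y → Y . *], [Y → Y . n -] }  — shift, reduce
  I9: { [X → . * B], [X → . - *], [Y → n . X -] }  — shift
  I10: { [Y → n X . -] }  — shift
  I11: { [Y → n X - .] }  — reduce
  I12: { [Y → Y * .] }  — reduce
  I13: { [Y → Y n . -] }  — shift
  I14: { [Y → Y n - .] }  — reduce

No state contains more than one complete item.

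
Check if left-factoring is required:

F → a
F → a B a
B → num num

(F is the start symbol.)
Yes, F has productions with common prefix 'a'

Left-factoring is needed when two productions for the same non-terminal
share a common prefix on the right-hand side.

Productions for F:
  F → a
  F → a B a

Found common prefix 'a' in productions for F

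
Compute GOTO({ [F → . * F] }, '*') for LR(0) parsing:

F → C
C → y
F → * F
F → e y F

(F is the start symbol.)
GOTO(I, '*') = CLOSURE({ [A → αX.β] : [A → α.Xβ] ∈ I, X = '*' })

Items with dot before '*', with the dot advanced:
  [F → . * F] → [F → * . F]
Closure of the advanced items:
  [F → * . F] has the dot before F: add [F → . C], [F → . * F], [F → . e y F]
  [F → . C] has the dot before C: add [C → . y]

GOTO = { [C → . y], [F → * . F], [F → . * F], [F → . C], [F → . e y F] }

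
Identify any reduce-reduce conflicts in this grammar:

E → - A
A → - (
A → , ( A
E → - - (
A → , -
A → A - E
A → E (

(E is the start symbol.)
A reduce-reduce conflict occurs when an LR(0) state has two complete items [A → α .] and [B → β .] — both call for a reduction, and with no lookahead the parser cannot choose between them.

Augment with E' → E and build the canonical LR(0) collection (I0 = CLOSURE({[E' → . E]}), then GOTO on every symbol after a dot until no new states appear). It has 16 states:
  I0: { [E → . - - (], [E → . - A], [E' → . E] }  — shift
  I1: { [A → . , ( A], [A → . , -], [A → . - (], [A → . A - E], [A → . E (], [E → - . - (], [E → - . A], [E → . - - (], [E → . - A] }  — shift
  I2: { [E' → E .] }  — accept
  I3: { [A → , . ( A], [A → , . -] }  — shift
  I4: { [A → - . (], [A → . , ( A], [A → . , -], [A → . - (], [A → . A - E], [A → . E (], [E → - - . (], [E → - . - (], [E → - . A], [E → . - - (], [E → . - A] }  — shift
  I5: { [A → A . - E], [E → - A .] }  — shift, reduce
  I6: { [A → E . (] }  — shift
  I7: { [A → E ( .] }  — reduce
  I8: { [A → A - . E], [E → . - - (], [E → . - A] }  — shift
  I9: { [A → A - E .] }  — reduce
  I10: { [A → - ( .], [E → - - ( .] }  — 2 reduces
  I11: { [A → , ( . A], [A → . , ( A], [A → . , -], [A → . - (], [A → . A - E], [A → . E (], [E → . - - (], [E → . - A] }  — shift
  I12: { [A → , - .] }  — reduce
  I13: { [A → - . (], [A → . , ( A], [A → . , -], [A → . - (], [A → . A - E], [A → . E (], [E → - . - (], [E → - . A], [E → . - - (], [E → . - A] }  — shift
  I14: { [A → , ( A .], [A → A . - E] }  — shift, reduce
  I15: { [A → - ( .] }  — reduce

I10 contains complete items [A → - ( .], [E → - - ( .] — reduce-reduce conflict.

Answer: Yes — I10: [A → - ( .] vs [E → - - ( .]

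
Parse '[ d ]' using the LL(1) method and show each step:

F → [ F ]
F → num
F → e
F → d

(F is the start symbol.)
LL(1) parsing maintains a stack (initially the start symbol over $) and the input. At each step: if the stack top is a terminal, match it against the current input token; if it is a non-terminal N, replace it with the RHS of M[N, lookahead] (the unique production whose predict set contains the lookahead).

Stack is shown with the top on the left.

Stack    Input    Action
------------------------
F $      [ d ] $  output F → [ F ]
[ F ] $  [ d ] $  match '['
F ] $    d ] $    output F → d
d ] $    d ] $    match 'd'
] $      ] $      match ']'
$        $        accept

The string is accepted.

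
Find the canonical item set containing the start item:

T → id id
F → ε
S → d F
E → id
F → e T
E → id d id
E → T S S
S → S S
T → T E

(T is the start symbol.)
{ [T → . T E], [T → . id id], [T' → . T] }

First, augment the grammar with T' → T
I₀ = CLOSURE({ [T' → . T] }):
  [T' → . T] has the dot before T: add [T → . id id], [T → . T E]
No further items can be added.

I₀ = { [T → . T E], [T → . id id], [T' → . T] }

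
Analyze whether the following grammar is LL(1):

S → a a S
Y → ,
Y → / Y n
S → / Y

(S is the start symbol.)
For S:
  PREDICT(S → a a S) = { 'a' }
  PREDICT(S → '/' Y) = { '/' }
For Y:
  PREDICT(Y → ',') = { ',' }
  PREDICT(Y → '/' Y n) = { '/' }

All predict sets are disjoint. The grammar IS LL(1).

Answer: Yes, the grammar is LL(1).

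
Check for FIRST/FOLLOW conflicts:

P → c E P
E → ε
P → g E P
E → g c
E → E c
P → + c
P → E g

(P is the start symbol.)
Nullable non-terminals: E.
FIRST sets used below: FIRST(E) = { 'c', 'g', ε }

E: nullable alternative(s) E → ε; FOLLOW(E) = { '+', 'c', 'g' }
  E → ε: FIRST \ {ε} = { } — this is the only nullable alternative, skip
  E → g c: FIRST \ {ε} = { 'g' } — overlaps FOLLOW(E) on { 'g' }: CONFLICT
  E → E c: FIRST \ {ε} = { 'c', 'g' } — overlaps FOLLOW(E) on { 'c', 'g' }: CONFLICT

P has no nullable alternative, so no FIRST/FOLLOW check is needed there.

So the grammar has 2 FIRST/FOLLOW conflicts (marked CONFLICT above).

Answer: Yes. E → g c with FOLLOW(E) on { 'g' }; E → E c with FOLLOW(E) on { 'c', 'g' }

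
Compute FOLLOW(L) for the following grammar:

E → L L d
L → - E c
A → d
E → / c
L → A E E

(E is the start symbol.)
In E → L L d: L is followed by L d, add FIRST(L d) \ {ε} = { '-', 'd' }
In E → L L d: L is followed by d, add FIRST(d) \ {ε} = { 'd' }

Taking the union: FOLLOW(L) = { '-', 'd' }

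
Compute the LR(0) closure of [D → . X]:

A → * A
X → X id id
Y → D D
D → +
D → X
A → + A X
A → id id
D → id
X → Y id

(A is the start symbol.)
{ [D → . +], [D → . X], [D → . id], [X → . X id id], [X → . Y id], [Y → . D D] }

To compute CLOSURE, for each item [A → α.Bβ] where B is a non-terminal, add [B → .γ] for all productions B → γ; repeat for the newly added items until nothing changes.

Start with: [D → . X]
  [D → . X] has the dot before X: add [X → . X id id], [X → . Y id]
  [X → . Y id] has the dot before Y: add [Y → . D D]
  [Y → . D D] has the dot before D: add [D → . +], [D → . id]
No further items can be added.

CLOSURE = { [D → . +], [D → . X], [D → . id], [X → . X id id], [X → . Y id], [Y → . D D] }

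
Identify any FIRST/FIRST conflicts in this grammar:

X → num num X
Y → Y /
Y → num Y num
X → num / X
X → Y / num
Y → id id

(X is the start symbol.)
Yes. X → num num X / X → num '/' X on { 'num' }; X → num num X / X → Y '/' num on { 'num' }; X → num '/' X / X → Y '/' num on { 'num' }; Y → Y '/' / Y → num Y num on { 'num' }; Y → Y '/' / Y → id id on { 'id' }

FIRST sets of the non-terminals at (or reachable through a nullable prefix from) the front of some alternative:
  FIRST(Y) = { 'id', 'num' }

Productions for X:
  X → num num X: FIRST = { 'num' }
  X → num / X: FIRST = { 'num' }
  X → Y / num: FIRST = { 'id', 'num' }
Productions for Y:
  Y → Y /: FIRST = { 'id', 'num' }
  Y → num Y num: FIRST = { 'num' }
  Y → id id: FIRST = { 'id' }

Conflict for X: X → num num X and X → num / X
  Overlap: { 'num' }
Conflict for X: X → num num X and X → Y / num
  Overlap: { 'num' }
Conflict for X: X → num / X and X → Y / num
  Overlap: { 'num' }
Conflict for Y: Y → Y / and Y → num Y num
  Overlap: { 'num' }
Conflict for Y: Y → Y / and Y → id id
  Overlap: { 'id' }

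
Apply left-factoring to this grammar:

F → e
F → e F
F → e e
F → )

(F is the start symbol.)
Left-factoring transforms A → αβ₁ | αβ₂ into A → αA' and A' → β₁ | β₂
(α is the longest common prefix among the alternatives). Repeat until
no nonterminal has two alternatives with a common prefix.

Round 1: F has alternatives sharing prefix 'e'. Introduce F': F → e F'
  Add: F' → ε
  Add: F' → F
  Add: F' → e

No remaining common prefixes — done.

Resulting grammar:
F → e F'
F' → ε
F' → F
F' → e
F → )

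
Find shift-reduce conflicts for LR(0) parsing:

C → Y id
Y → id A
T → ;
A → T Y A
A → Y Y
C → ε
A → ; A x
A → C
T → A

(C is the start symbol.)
Yes — I0: [C → .] vs [Y → . id A]; I3: [C → .] vs [A → . ; A x]; I4: [C → .] vs [A → . ; A x]; I10: [C → .] vs [A → . ; A x]; I11: [C → .] vs [A → . ; A x]; I13: [T → A .] vs [A → ; A . x]

Augment with C' → C and build the canonical LR(0) collection (I0 = CLOSURE({[C' → . C]}), then GOTO on every symbol after a dot until no new states appear). It has 16 states:
  I0: { [C → . Y id], [C → .], [C' → . C], [Y → . id A] }  — shift, reduce
  I1: { [C' → C .] }  — accept
  I2: { [C → Y . id] }  — shift
  I3: { [A → . ; A x], [A → . C], [A → . T Y A], [A → . Y Y], [C → . Y id], [C → .], [T → . ;], [T → . A], [Y → . id A], [Y → id . A] }  — shift, reduce
  I4: { [A → . ; A x], [A → . C], [A → . T Y A], [A → . Y Y], [A → ; . A x], [C → . Y id], [C → .], [T → . ;], [T → . A], [T → ; .], [Y → . id A] }  — shift, 2 reduces
  I5: { [T → A .], [Y → id A .] }  — 2 reduces
  I6: { [A → C .] }  — reduce
  I7: { [A → T . Y A], [Y → . id A] }  — shift
  I8: { [A → Y . Y], [C → Y . id], [Y → . id A] }  — shift
  I9: { [A → Y Y .] }  — reduce
  I10: { [A → . ; A x], [A → . C], [A → . T Y A], [A → . Y Y], [C → . Y id], [C → .], [C → Y id .], [T → . ;], [T → . A], [Y → . id A], [Y → id . A] }  — shift, 2 reduces
  I11: { [A → . ; A x], [A → . C], [A → . T Y A], [A → . Y Y], [A → T Y . A], [C → . Y id], [C → .], [T → . ;], [T → . A], [Y → . id A] }  — shift, reduce
  I12: { [A → T Y A .], [T → A .] }  — 2 reduces
  I13: { [A → ; A . x], [T → A .] }  — shift, reduce
  I14: { [A → ; A x .] }  — reduce
  I15: { [C → Y id .] }  — reduce

I0 contains reduce item [C → .] and shift item [Y → . id A] — shift-reduce conflict.
I3 contains reduce item [C → .] and shift items [A → . ; A x], [T → . ;], [Y → . id A] — shift-reduce conflict.
I4 contains reduce items [C → .], [T → ; .] and shift items [A → . ; A x], [T → . ;], [Y → . id A] — shift-reduce conflict.
I10 contains reduce items [C → .], [C → Y id .] and shift items [A → . ; A x], [T → . ;], [Y → . id A] — shift-reduce conflict.
I11 contains reduce item [C → .] and shift items [A → . ; A x], [T → . ;], [Y → . id A] — shift-reduce conflict.
I13 contains reduce item [T → A .] and shift item [A → ; A . x] — shift-reduce conflict.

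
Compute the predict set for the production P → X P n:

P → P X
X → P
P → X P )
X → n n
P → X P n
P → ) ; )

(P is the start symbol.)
{ ')', 'n' }

PREDICT(P → X P n) = (FIRST(RHS) \ {ε}) ∪ (FOLLOW(P) if ε ∈ FIRST(RHS), i.e. RHS ⇒* ε)
FIRST(X) = { ')', 'n' }
FIRST(X P n) = { ')', 'n' }
ε ∉ FIRST(X P n), so FOLLOW(P) is not added.
PREDICT(P → X P n) = { ')', 'n' }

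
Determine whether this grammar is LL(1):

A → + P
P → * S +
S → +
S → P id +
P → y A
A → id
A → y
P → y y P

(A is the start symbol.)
A grammar is LL(1) if for each non-terminal N with multiple productions, the predict sets of those productions are pairwise disjoint, where PREDICT(N → α) = (FIRST(α) \ {ε}) ∪ (FOLLOW(N) if α ⇒* ε).

Relevant sets:
  FIRST(P) = { '*', 'y' }

For A:
  PREDICT(A → '+' P) = { '+' }
  PREDICT(A → id) = { 'id' }
  PREDICT(A → y) = { 'y' }
For P:
  PREDICT(P → '*' S '+') = { '*' }
  PREDICT(P → y A) = { 'y' }
  PREDICT(P → y y P) = { 'y' }
For S:
  PREDICT(S → '+') = { '+' }
  PREDICT(S → P id '+') = { '*', 'y' }

Conflict found: Predict set conflict for P: { 'y' }
The grammar is NOT LL(1).

Answer: No. Predict set conflict for P: { 'y' }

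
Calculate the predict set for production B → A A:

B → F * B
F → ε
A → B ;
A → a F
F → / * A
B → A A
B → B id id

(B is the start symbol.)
{ '*', '/', 'a' }

PREDICT(B → A A) = (FIRST(RHS) \ {ε}) ∪ (FOLLOW(B) if ε ∈ FIRST(RHS), i.e. RHS ⇒* ε)
FIRST(A) = { '*', '/', 'a' }
FIRST(A A) = { '*', '/', 'a' }
ε ∉ FIRST(A A), so FOLLOW(B) is not added.
PREDICT(B → A A) = { '*', '/', 'a' }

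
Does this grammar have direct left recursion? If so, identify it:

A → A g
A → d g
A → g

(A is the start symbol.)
Direct left recursion occurs when N → N α for some non-terminal N (the right-hand side begins with the left-hand side itself).

A → A g: LEFT RECURSIVE (starts with A)
A → d g: starts with d
A → g: starts with g

The grammar has direct left recursion on: A.

Answer: Yes, A is left-recursive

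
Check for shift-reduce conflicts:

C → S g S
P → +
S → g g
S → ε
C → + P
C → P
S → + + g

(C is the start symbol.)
A shift-reduce conflict occurs when an LR(0) state has both:
  - a complete (reduce) item [A → α .] (dot at the end), and
  - a shift item [B → β . c γ] (dot before a terminal).

Augment with C' → C and build the canonical LR(0) collection (I0 = CLOSURE({[C' → . C]}), then GOTO on every symbol after a dot until no new states appear). It has 14 states:
  I0: { [C → . + P], [C → . P], [C → . S g S], [C' → . C], [P → . +], [S → . + + g], [S → . g g], [S → .] }  — shift, reduce
  I1: { [C → + . P], [P → + .], [P → . +], [S → + . + g] }  — shift, reduce
  I2: { [C' → C .] }  — accept
  I3: { [C → P .] }  — reduce
  I4: { [C → S . g S] }  — shift
  I5: { [S → g . g] }  — shift
  I6: { [S → g g .] }  — reduce
  I7: { [C → S g . S], [S → . + + g], [S → . g g], [S → .] }  — shift, reduce
  I8: { [S → + . + g] }  — shift
  I9: { [C → S g S .] }  — reduce
  I10: { [S → + + . g] }  — shift
  I11: { [S → + + g .] }  — reduce
  I12: { [P → + .], [S → + + . g] }  — shift, reduce
  I13: { [C → + P .] }  — reduce

I0 contains reduce item [S → .] and shift items [C → . + P], [P → . +], [S → . + + g], [S → . g g] — shift-reduce conflict.
I1 contains reduce item [P → + .] and shift items [P → . +], [S → + . + g] — shift-reduce conflict.
I7 contains reduce item [S → .] and shift items [S → . + + g], [S → . g g] — shift-reduce conflict.
I12 contains reduce item [P → + .] and shift item [S → + + . g] — shift-reduce conflict.

Answer: Yes — I0: [S → .] vs [C → . + P]; I1: [P → + .] vs [P → . +]; I7: [S → .] vs [S → . + + g]; I12: [P → + .] vs [S → + + . g]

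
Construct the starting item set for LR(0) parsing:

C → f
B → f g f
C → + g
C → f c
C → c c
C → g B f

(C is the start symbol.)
{ [C → . + g], [C → . c c], [C → . f c], [C → . f], [C → . g B f], [C' → . C] }

First, augment the grammar with C' → C
I₀ = CLOSURE({ [C' → . C] }):
  [C' → . C] has the dot before C: add [C → . f], [C → . + g], [C → . f c], [C → . c c], [C → . g B f]
No further items can be added.

I₀ = { [C → . + g], [C → . c c], [C → . f c], [C → . f], [C → . g B f], [C' → . C] }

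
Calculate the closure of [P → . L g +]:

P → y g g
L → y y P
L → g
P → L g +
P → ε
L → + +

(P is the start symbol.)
To compute CLOSURE, for each item [A → α.Bβ] where B is a non-terminal, add [B → .γ] for all productions B → γ; repeat for the newly added items until nothing changes.

Start with: [P → . L g +]
  [P → . L g +] has the dot before L: add [L → . y y P], [L → . g], [L → . + +]
No further items can be added.

CLOSURE = { [L → . + +], [L → . g], [L → . y y P], [P → . L g +] }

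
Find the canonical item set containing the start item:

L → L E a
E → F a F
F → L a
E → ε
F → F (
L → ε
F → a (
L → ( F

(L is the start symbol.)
First, augment the grammar with L' → L
I₀ = CLOSURE({ [L' → . L] }):
  [L' → . L] has the dot before L: add [L → . L E a], [L → .], [L → . ( F]
No further items can be added.

I₀ = { [L → . ( F], [L → . L E a], [L → .], [L' → . L] }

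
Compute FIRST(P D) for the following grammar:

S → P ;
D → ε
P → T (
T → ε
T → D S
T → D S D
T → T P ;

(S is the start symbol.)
{ '(' }

FIRST sets of the non-terminals involved (from the grammar, by fixed-point iteration):
  FIRST(P) = { '(' }

To compute FIRST(P D), process the symbols left to right:
Symbol P is a non-terminal. Add FIRST(P) \ {ε} = { '(' }
P is not nullable (ε ∉ FIRST(P)), so stop here.
FIRST(P D) = { '(' }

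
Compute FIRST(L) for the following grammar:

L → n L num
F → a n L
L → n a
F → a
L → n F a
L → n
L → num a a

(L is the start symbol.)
{ 'n', 'num' }

From L → n L num:
  - n is a terminal: add 'n' and stop
From L → n a:
  - n is a terminal: add 'n' and stop
From L → n F a:
  - n is a terminal: add 'n' and stop
From L → n:
  - n is a terminal: add 'n' and stop
From L → num a a:
  - num is a terminal: add 'num' and stop

Collecting: FIRST(L) = { 'n', 'num' }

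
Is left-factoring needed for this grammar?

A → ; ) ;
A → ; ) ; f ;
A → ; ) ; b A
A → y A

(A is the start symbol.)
Yes, A has productions with common prefix '; ) ;'

Left-factoring is needed when two productions for the same non-terminal
share a common prefix on the right-hand side.

Productions for A:
  A → ; ) ;
  A → ; ) ; f ;
  A → ; ) ; b A
  A → y A

Found common prefix '; ) ;' in productions for A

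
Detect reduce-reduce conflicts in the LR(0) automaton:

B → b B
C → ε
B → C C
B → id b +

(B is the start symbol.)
Augment with B' → B and build the canonical LR(0) collection (I0 = CLOSURE({[B' → . B]}), then GOTO on every symbol after a dot until no new states appear). It has 9 states:
  I0: { [B → . C C], [B → . b B], [B → . id b +], [B' → . B], [C → .] }  — shift, reduce
  I1: { [B' → B .] }  — accept
  I2: { [B → C . C], [C → .] }  — reduce
  I3: { [B → . C C], [B → . b B], [B → . id b +], [B → b . B], [C → .] }  — shift, reduce
  I4: { [B → id . b +] }  — shift
  I5: { [B → id b . +] }  — shift
  I6: { [B → id b + .] }  — reduce
  I7: { [B → b B .] }  — reduce
  I8: { [B → C C .] }  — reduce

No state contains more than one complete item.

Answer: No reduce-reduce conflicts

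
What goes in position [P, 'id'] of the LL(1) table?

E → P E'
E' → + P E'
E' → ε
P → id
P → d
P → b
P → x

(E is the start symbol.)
P → id

To find M[P, 'id'], we find productions for P where 'id' is in the predict set (PREDICT(N → α) = (FIRST(α) \ {ε}) ∪ (FOLLOW(N) if α ⇒* ε)).

P → id: PREDICT = { 'id' }
  'id' is in predict set, so this production goes in M[P, 'id']
P → d: PREDICT = { 'd' }
P → b: PREDICT = { 'b' }
P → x: PREDICT = { 'x' }

M[P, 'id'] = P → id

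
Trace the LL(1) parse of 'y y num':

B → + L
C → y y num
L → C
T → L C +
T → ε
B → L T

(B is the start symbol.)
LL(1) parsing maintains a stack (initially the start symbol over $) and the input. At each step: if the stack top is a terminal, match it against the current input token; if it is a non-terminal N, replace it with the RHS of M[N, lookahead] (the unique production whose predict set contains the lookahead).

Stack is shown with the top on the left.

Stack        Input      Action
------------------------------
B $          y y num $  output B → L T
L T $        y y num $  output L → C
C T $        y y num $  output C → y y num
y y num T $  y y num $  match 'y'
y num T $    y num $    match 'y'
num T $      num $      match 'num'
T $          $          output T → ε
$            $          accept

The string is accepted.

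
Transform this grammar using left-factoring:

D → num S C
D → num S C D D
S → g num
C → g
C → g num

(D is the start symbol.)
Left-factoring transforms A → αβ₁ | αβ₂ into A → αA' and A' → β₁ | β₂
(α is the longest common prefix among the alternatives). Repeat until
no nonterminal has two alternatives with a common prefix.

Round 1: D has alternatives sharing prefix 'num S C'. Introduce D': D → num S C D'
  Add: D' → ε
  Add: D' → D D

Round 2: C has alternatives sharing prefix 'g'. Introduce C': C → g C'
  Add: C' → ε
  Add: C' → num

No remaining common prefixes — done.

Resulting grammar:
D → num S C D'
D' → ε
D' → D D
S → g num
C → g C'
C' → ε
C' → num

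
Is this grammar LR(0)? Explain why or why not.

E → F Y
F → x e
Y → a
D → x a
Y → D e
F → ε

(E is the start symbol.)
Augment with E' → E and build the canonical LR(0) collection (I0 = CLOSURE({[E' → . E]}), then GOTO on every symbol after a dot until no new states appear). It has 11 states:
  I0: { [E → . F Y], [E' → . E], [F → . x e], [F → .] }  — shift, reduce
  I1: { [E' → E .] }  — accept
  I2: { [D → . x a], [E → F . Y], [Y → . D e], [Y → . a] }  — shift
  I3: { [F → x . e] }  — shift
  I4: { [F → x e .] }  — reduce
  I5: { [Y → D . e] }  — shift
  I6: { [E → F Y .] }  — reduce
  I7: { [Y → a .] }  — reduce
  I8: { [D → x . a] }  — shift
  I9: { [D → x a .] }  — reduce
  I10: { [Y → D e .] }  — reduce

Conflict in state I0:
  Shift-reduce conflict between [F → .] and [F → . x e]
So the grammar is NOT LR(0).

Answer: No. Shift-reduce conflict between [F → .] and [F → . x e]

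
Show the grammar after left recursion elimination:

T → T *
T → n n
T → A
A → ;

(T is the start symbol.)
T → n n T'
T → A T'
T' → * T'
T' → ε
A → ;

T is directly left-recursive. The standard transformation for
  A → A α₁ | ... | A α_m | β₁ | ... | β_n
is
  A  → β₁ A' | ... | β_n A'
  A' → α₁ A' | ... | α_m A' | ε

T → n n becomes T → n n T'
T → A becomes T → A T'
T → T * becomes T' → * T'
Add T' → ε

Productions for other non-terminals are unchanged:
  A → ;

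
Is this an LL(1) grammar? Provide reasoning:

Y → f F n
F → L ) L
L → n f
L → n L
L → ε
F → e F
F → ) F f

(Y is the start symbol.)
A grammar is LL(1) if for each non-terminal N with multiple productions, the predict sets of those productions are pairwise disjoint, where PREDICT(N → α) = (FIRST(α) \ {ε}) ∪ (FOLLOW(N) if α ⇒* ε).

Relevant sets:
  FIRST(L) = { 'n', ε }
  FOLLOW(L) = { ')', 'f', 'n' }

For F:
  PREDICT(F → L ')' L) = { ')', 'n' }
  PREDICT(F → e F) = { 'e' }
  PREDICT(F → ')' F f) = { ')' }
For L:
  PREDICT(L → n f) = { 'n' }
  PREDICT(L → n L) = { 'n' }
  PREDICT(L → ε) = { ')', 'f', 'n' }
Y has a single production, so nothing to check there.

Conflict found: Predict set conflict for F: { ')' }
The grammar is NOT LL(1).

Answer: No. Predict set conflict for F: { ')' }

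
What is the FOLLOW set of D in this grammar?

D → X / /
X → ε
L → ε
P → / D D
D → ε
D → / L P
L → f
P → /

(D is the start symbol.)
{ $, '/' }

To compute FOLLOW(D), find every occurrence of D on a right-hand side N → α D β: add FIRST(β) \ {ε}, and if β is empty or nullable also add FOLLOW(N). Iterate to a fixed point.

D is the start symbol, so $ ∈ FOLLOW(D).
In P → / D D: D is followed by D, add FIRST(D) \ {ε} = { '/' }
  D is nullable, so also add FOLLOW(P)
In P → / D D: D is at the end, add FOLLOW(P)

The FOLLOW sets referred to above (computed the same way, to a fixed point):
  FOLLOW(P) = { $, '/' }

Taking the union: FOLLOW(D) = { $, '/' }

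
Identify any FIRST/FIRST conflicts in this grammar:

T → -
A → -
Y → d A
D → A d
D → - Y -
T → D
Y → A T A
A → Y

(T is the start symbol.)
Yes. T → '-' / T → D on { '-' }; A → '-' / A → Y on { '-' }; Y → d A / Y → A T A on { 'd' }; D → A d / D → '-' Y '-' on { '-' }

A FIRST/FIRST conflict occurs when two productions N → α and N → β for the same non-terminal have FIRST(α) ∩ FIRST(β) ≠ ∅ (with ε ∈ FIRST of a nullable right-hand side, so two nullable alternatives also conflict).

FIRST sets of the non-terminals at (or reachable through a nullable prefix from) the front of some alternative:
  FIRST(D) = { '-', 'd' }
  FIRST(Y) = { '-', 'd' }
  FIRST(A) = { '-', 'd' }

Productions for T:
  T → -: FIRST = { '-' }
  T → D: FIRST = { '-', 'd' }
Productions for A:
  A → -: FIRST = { '-' }
  A → Y: FIRST = { '-', 'd' }
Productions for Y:
  Y → d A: FIRST = { 'd' }
  Y → A T A: FIRST = { '-', 'd' }
Productions for D:
  D → A d: FIRST = { '-', 'd' }
  D → - Y -: FIRST = { '-' }

Conflict for T: T → - and T → D
  Overlap: { '-' }
Conflict for A: A → - and A → Y
  Overlap: { '-' }
Conflict for Y: Y → d A and Y → A T A
  Overlap: { 'd' }
Conflict for D: D → A d and D → - Y -
  Overlap: { '-' }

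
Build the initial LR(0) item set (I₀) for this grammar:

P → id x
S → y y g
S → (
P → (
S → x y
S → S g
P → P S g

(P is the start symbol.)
{ [P → . (], [P → . P S g], [P → . id x], [P' → . P] }

First, augment the grammar with P' → P
I₀ = CLOSURE({ [P' → . P] }):
  [P' → . P] has the dot before P: add [P → . id x], [P → . (], [P → . P S g]
No further items can be added.

I₀ = { [P → . (], [P → . P S g], [P → . id x], [P' → . P] }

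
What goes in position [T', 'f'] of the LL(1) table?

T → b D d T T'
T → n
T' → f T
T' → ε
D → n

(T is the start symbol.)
T' → f T, T' → ε

To find M[T', 'f'], we find productions for T' where 'f' is in the predict set (PREDICT(N → α) = (FIRST(α) \ {ε}) ∪ (FOLLOW(N) if α ⇒* ε)).

Relevant sets:
  FOLLOW(T') = { $, 'f' }

T' → f T: PREDICT = { 'f' }
  'f' is in predict set, so this production goes in M[T', 'f']
T' → ε: PREDICT = { $, 'f' }
  'f' is in predict set, so this production goes in M[T', 'f']

M[T', 'f'] = T' → f T, T' → ε  (a multiply-defined cell — the grammar is not LL(1))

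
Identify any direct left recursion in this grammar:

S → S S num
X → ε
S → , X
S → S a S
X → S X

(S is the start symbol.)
Yes, S is left-recursive

S → S S num: LEFT RECURSIVE (starts with S)
X → ε: starts with ε
S → , X: starts with ','
S → S a S: LEFT RECURSIVE (starts with S)
X → S X: starts with S

The grammar has direct left recursion on: S.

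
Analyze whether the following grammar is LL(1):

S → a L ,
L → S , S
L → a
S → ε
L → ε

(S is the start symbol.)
A grammar is LL(1) if for each non-terminal N with multiple productions, the predict sets of those productions are pairwise disjoint, where PREDICT(N → α) = (FIRST(α) \ {ε}) ∪ (FOLLOW(N) if α ⇒* ε).

Relevant sets:
  FIRST(S) = { 'a', ε }
  FOLLOW(S) = { $, ',' }
  FOLLOW(L) = { ',' }

For S:
  PREDICT(S → a L ',') = { 'a' }
  PREDICT(S → ε) = { $, ',' }
For L:
  PREDICT(L → S ',' S) = { ',', 'a' }
  PREDICT(L → a) = { 'a' }
  PREDICT(L → ε) = { ',' }

Conflict found: Predict set conflict for L: { 'a' }
The grammar is NOT LL(1).

Answer: No. Predict set conflict for L: { 'a' }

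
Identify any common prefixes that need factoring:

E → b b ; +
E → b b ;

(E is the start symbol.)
Left-factoring is needed when two productions for the same non-terminal
share a common prefix on the right-hand side.

Productions for E:
  E → b b ; +
  E → b b ;

Found common prefix 'b b ;' in productions for E

Answer: Yes, E has productions with common prefix 'b b ;'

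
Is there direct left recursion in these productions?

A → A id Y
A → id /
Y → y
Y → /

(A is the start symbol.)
Yes, A is left-recursive

Direct left recursion occurs when N → N α for some non-terminal N (the right-hand side begins with the left-hand side itself).

A → A id Y: LEFT RECURSIVE (starts with A)
A → id /: starts with id
Y → y: starts with y
Y → /: starts with '/'

The grammar has direct left recursion on: A.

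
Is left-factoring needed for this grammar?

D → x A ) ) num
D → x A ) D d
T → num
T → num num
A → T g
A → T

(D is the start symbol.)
Yes, D has productions with common prefix 'x A )'; T has productions with common prefix 'num'; A has productions with common prefix 'T'

Left-factoring is needed when two productions for the same non-terminal
share a common prefix on the right-hand side.

Productions for D:
  D → x A ) ) num
  D → x A ) D d
Productions for T:
  T → num
  T → num num
Productions for A:
  A → T g
  A → T

Found common prefix 'x A )' in productions for D
Found common prefix 'num' in productions for T
Found common prefix 'T' in productions for A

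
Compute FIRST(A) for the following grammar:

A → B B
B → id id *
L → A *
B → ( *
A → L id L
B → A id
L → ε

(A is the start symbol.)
To compute FIRST(A), examine every production with A on the left-hand side, reading each right-hand side left to right until a non-nullable symbol is reached.

FIRST sets of the other non-terminals involved (by the same procedure, iterated to a fixed point):
  FIRST(B) = { '(', 'id' }
  FIRST(L) = { '(', 'id', ε }

From A → B B:
  - B is a non-terminal: add FIRST(B) \ {ε} = { '(', 'id' }
    B is not nullable, so stop
From A → L id L:
  - L is a non-terminal: add FIRST(L) \ {ε} = { '(', 'id' }
    L is nullable, so continue to the next symbol
  - id is a terminal: add 'id' and stop

Collecting: FIRST(A) = { '(', 'id' }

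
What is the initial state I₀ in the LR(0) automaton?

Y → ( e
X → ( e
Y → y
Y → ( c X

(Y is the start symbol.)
{ [Y → . ( c X], [Y → . ( e], [Y → . y], [Y' → . Y] }

First, augment the grammar with Y' → Y
I₀ = CLOSURE({ [Y' → . Y] }):
  [Y' → . Y] has the dot before Y: add [Y → . ( e], [Y → . y], [Y → . ( c X]
No further items can be added.

I₀ = { [Y → . ( c X], [Y → . ( e], [Y → . y], [Y' → . Y] }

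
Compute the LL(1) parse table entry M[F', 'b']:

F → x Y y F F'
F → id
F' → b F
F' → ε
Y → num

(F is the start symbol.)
F' → b F, F' → ε

To find M[F', 'b'], we find productions for F' where 'b' is in the predict set (PREDICT(N → α) = (FIRST(α) \ {ε}) ∪ (FOLLOW(N) if α ⇒* ε)).

Relevant sets:
  FOLLOW(F') = { $, 'b' }

F' → b F: PREDICT = { 'b' }
  'b' is in predict set, so this production goes in M[F', 'b']
F' → ε: PREDICT = { $, 'b' }
  'b' is in predict set, so this production goes in M[F', 'b']

M[F', 'b'] = F' → b F, F' → ε  (a multiply-defined cell — the grammar is not LL(1))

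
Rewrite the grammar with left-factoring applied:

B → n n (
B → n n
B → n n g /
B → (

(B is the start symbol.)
Left-factoring transforms A → αβ₁ | αβ₂ into A → αA' and A' → β₁ | β₂
(α is the longest common prefix among the alternatives). Repeat until
no nonterminal has two alternatives with a common prefix.

Round 1: B has alternatives sharing prefix 'n n'. Introduce B': B → n n B'
  Add: B' → (
  Add: B' → ε
  Add: B' → g /

No remaining common prefixes — done.

Resulting grammar:
B → n n B'
B' → (
B' → ε
B' → g /
B → (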